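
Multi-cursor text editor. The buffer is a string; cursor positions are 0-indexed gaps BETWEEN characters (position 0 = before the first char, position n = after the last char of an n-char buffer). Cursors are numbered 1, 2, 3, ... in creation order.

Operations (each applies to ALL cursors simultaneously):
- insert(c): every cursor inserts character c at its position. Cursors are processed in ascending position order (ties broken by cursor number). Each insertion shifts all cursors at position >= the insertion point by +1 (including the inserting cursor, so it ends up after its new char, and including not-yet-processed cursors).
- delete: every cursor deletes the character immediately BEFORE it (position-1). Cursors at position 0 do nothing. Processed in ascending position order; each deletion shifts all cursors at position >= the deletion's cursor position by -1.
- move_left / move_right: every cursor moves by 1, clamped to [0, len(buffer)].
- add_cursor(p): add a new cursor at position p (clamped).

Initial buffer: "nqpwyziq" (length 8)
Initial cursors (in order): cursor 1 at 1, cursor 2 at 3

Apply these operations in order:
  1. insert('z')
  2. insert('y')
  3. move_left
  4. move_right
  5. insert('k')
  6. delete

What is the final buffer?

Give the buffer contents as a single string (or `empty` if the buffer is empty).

Answer: nzyqpzywyziq

Derivation:
After op 1 (insert('z')): buffer="nzqpzwyziq" (len 10), cursors c1@2 c2@5, authorship .1..2.....
After op 2 (insert('y')): buffer="nzyqpzywyziq" (len 12), cursors c1@3 c2@7, authorship .11..22.....
After op 3 (move_left): buffer="nzyqpzywyziq" (len 12), cursors c1@2 c2@6, authorship .11..22.....
After op 4 (move_right): buffer="nzyqpzywyziq" (len 12), cursors c1@3 c2@7, authorship .11..22.....
After op 5 (insert('k')): buffer="nzykqpzykwyziq" (len 14), cursors c1@4 c2@9, authorship .111..222.....
After op 6 (delete): buffer="nzyqpzywyziq" (len 12), cursors c1@3 c2@7, authorship .11..22.....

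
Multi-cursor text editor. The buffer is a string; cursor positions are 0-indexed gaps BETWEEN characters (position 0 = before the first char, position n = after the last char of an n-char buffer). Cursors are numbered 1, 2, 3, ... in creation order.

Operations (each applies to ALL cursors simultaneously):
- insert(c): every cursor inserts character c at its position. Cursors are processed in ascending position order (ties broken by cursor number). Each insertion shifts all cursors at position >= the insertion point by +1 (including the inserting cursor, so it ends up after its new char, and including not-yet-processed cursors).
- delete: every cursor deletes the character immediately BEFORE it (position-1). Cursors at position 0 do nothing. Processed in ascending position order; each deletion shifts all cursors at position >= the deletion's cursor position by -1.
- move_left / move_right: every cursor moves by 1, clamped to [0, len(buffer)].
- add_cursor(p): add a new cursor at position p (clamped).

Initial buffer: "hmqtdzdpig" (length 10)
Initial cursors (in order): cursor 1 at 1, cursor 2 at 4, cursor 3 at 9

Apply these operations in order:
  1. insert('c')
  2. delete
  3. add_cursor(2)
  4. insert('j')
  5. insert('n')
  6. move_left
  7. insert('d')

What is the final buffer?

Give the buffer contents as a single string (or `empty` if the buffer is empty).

Answer: hjdnmjdnqtjdndzdpijdng

Derivation:
After op 1 (insert('c')): buffer="hcmqtcdzdpicg" (len 13), cursors c1@2 c2@6 c3@12, authorship .1...2.....3.
After op 2 (delete): buffer="hmqtdzdpig" (len 10), cursors c1@1 c2@4 c3@9, authorship ..........
After op 3 (add_cursor(2)): buffer="hmqtdzdpig" (len 10), cursors c1@1 c4@2 c2@4 c3@9, authorship ..........
After op 4 (insert('j')): buffer="hjmjqtjdzdpijg" (len 14), cursors c1@2 c4@4 c2@7 c3@13, authorship .1.4..2.....3.
After op 5 (insert('n')): buffer="hjnmjnqtjndzdpijng" (len 18), cursors c1@3 c4@6 c2@10 c3@17, authorship .11.44..22.....33.
After op 6 (move_left): buffer="hjnmjnqtjndzdpijng" (len 18), cursors c1@2 c4@5 c2@9 c3@16, authorship .11.44..22.....33.
After op 7 (insert('d')): buffer="hjdnmjdnqtjdndzdpijdng" (len 22), cursors c1@3 c4@7 c2@12 c3@20, authorship .111.444..222.....333.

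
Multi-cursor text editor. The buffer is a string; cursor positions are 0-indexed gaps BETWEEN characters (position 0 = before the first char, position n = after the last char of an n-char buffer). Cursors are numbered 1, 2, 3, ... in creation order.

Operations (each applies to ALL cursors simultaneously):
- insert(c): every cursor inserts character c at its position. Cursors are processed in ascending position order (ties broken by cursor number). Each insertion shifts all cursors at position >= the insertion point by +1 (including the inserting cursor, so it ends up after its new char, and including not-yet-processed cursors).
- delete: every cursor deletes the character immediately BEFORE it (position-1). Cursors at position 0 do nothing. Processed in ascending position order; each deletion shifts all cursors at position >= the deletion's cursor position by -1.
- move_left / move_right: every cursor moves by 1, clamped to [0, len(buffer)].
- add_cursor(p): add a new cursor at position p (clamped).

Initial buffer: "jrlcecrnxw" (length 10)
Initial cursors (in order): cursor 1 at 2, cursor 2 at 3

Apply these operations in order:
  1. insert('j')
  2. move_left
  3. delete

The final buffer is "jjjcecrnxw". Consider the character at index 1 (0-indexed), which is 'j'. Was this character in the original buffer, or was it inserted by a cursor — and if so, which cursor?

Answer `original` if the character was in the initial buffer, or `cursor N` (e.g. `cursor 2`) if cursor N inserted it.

Answer: cursor 1

Derivation:
After op 1 (insert('j')): buffer="jrjljcecrnxw" (len 12), cursors c1@3 c2@5, authorship ..1.2.......
After op 2 (move_left): buffer="jrjljcecrnxw" (len 12), cursors c1@2 c2@4, authorship ..1.2.......
After op 3 (delete): buffer="jjjcecrnxw" (len 10), cursors c1@1 c2@2, authorship .12.......
Authorship (.=original, N=cursor N): . 1 2 . . . . . . .
Index 1: author = 1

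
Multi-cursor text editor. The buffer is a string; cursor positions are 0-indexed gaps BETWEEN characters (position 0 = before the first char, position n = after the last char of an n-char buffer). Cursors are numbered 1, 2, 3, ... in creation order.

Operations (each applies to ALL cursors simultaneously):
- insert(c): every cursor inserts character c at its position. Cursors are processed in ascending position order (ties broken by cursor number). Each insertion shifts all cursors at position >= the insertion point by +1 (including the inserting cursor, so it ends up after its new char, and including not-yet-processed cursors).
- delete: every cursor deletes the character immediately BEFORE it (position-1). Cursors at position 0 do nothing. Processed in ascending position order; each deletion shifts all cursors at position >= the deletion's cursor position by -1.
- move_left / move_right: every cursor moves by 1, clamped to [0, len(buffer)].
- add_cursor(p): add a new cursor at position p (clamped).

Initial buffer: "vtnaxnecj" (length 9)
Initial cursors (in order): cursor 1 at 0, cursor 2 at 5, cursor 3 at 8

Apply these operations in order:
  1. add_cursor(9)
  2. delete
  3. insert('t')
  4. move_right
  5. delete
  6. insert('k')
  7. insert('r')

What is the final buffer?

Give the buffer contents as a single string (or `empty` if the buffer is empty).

Answer: tkrtnatkrekkrr

Derivation:
After op 1 (add_cursor(9)): buffer="vtnaxnecj" (len 9), cursors c1@0 c2@5 c3@8 c4@9, authorship .........
After op 2 (delete): buffer="vtnane" (len 6), cursors c1@0 c2@4 c3@6 c4@6, authorship ......
After op 3 (insert('t')): buffer="tvtnatnett" (len 10), cursors c1@1 c2@6 c3@10 c4@10, authorship 1....2..34
After op 4 (move_right): buffer="tvtnatnett" (len 10), cursors c1@2 c2@7 c3@10 c4@10, authorship 1....2..34
After op 5 (delete): buffer="ttnate" (len 6), cursors c1@1 c2@5 c3@6 c4@6, authorship 1...2.
After op 6 (insert('k')): buffer="tktnatkekk" (len 10), cursors c1@2 c2@7 c3@10 c4@10, authorship 11...22.34
After op 7 (insert('r')): buffer="tkrtnatkrekkrr" (len 14), cursors c1@3 c2@9 c3@14 c4@14, authorship 111...222.3434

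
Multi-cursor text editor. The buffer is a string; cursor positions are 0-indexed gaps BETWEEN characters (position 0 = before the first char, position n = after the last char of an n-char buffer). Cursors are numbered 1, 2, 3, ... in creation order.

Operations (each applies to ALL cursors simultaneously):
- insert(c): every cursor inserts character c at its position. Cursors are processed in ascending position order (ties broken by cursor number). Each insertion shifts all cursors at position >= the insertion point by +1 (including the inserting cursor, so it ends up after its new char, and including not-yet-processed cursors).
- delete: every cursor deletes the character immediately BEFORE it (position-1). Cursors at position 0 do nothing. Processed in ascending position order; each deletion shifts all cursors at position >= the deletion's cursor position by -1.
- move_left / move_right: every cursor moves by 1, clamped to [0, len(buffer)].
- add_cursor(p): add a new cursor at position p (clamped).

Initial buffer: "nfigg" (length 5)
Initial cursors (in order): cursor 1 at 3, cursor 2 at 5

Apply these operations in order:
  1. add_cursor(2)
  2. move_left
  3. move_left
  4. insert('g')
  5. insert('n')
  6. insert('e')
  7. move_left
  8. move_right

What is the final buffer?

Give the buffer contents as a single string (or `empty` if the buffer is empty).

After op 1 (add_cursor(2)): buffer="nfigg" (len 5), cursors c3@2 c1@3 c2@5, authorship .....
After op 2 (move_left): buffer="nfigg" (len 5), cursors c3@1 c1@2 c2@4, authorship .....
After op 3 (move_left): buffer="nfigg" (len 5), cursors c3@0 c1@1 c2@3, authorship .....
After op 4 (insert('g')): buffer="gngfiggg" (len 8), cursors c3@1 c1@3 c2@6, authorship 3.1..2..
After op 5 (insert('n')): buffer="gnngnfigngg" (len 11), cursors c3@2 c1@5 c2@9, authorship 33.11..22..
After op 6 (insert('e')): buffer="gnengnefignegg" (len 14), cursors c3@3 c1@7 c2@12, authorship 333.111..222..
After op 7 (move_left): buffer="gnengnefignegg" (len 14), cursors c3@2 c1@6 c2@11, authorship 333.111..222..
After op 8 (move_right): buffer="gnengnefignegg" (len 14), cursors c3@3 c1@7 c2@12, authorship 333.111..222..

Answer: gnengnefignegg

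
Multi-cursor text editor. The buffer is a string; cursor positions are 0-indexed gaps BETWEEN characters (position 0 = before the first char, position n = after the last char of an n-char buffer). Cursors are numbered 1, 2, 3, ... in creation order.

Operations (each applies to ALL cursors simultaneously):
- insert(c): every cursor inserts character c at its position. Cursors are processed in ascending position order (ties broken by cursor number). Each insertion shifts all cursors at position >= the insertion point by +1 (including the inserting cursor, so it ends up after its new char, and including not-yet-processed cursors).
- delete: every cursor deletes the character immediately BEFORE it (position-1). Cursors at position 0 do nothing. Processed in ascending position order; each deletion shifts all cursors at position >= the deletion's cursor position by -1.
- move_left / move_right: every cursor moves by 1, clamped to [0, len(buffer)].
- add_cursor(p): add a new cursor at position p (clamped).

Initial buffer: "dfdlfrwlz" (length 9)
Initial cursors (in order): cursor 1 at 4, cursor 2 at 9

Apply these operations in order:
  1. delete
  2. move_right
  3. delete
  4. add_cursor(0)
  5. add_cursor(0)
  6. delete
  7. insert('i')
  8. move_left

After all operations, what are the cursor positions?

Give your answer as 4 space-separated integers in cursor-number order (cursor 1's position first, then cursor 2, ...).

Answer: 4 6 1 1

Derivation:
After op 1 (delete): buffer="dfdfrwl" (len 7), cursors c1@3 c2@7, authorship .......
After op 2 (move_right): buffer="dfdfrwl" (len 7), cursors c1@4 c2@7, authorship .......
After op 3 (delete): buffer="dfdrw" (len 5), cursors c1@3 c2@5, authorship .....
After op 4 (add_cursor(0)): buffer="dfdrw" (len 5), cursors c3@0 c1@3 c2@5, authorship .....
After op 5 (add_cursor(0)): buffer="dfdrw" (len 5), cursors c3@0 c4@0 c1@3 c2@5, authorship .....
After op 6 (delete): buffer="dfr" (len 3), cursors c3@0 c4@0 c1@2 c2@3, authorship ...
After op 7 (insert('i')): buffer="iidfiri" (len 7), cursors c3@2 c4@2 c1@5 c2@7, authorship 34..1.2
After op 8 (move_left): buffer="iidfiri" (len 7), cursors c3@1 c4@1 c1@4 c2@6, authorship 34..1.2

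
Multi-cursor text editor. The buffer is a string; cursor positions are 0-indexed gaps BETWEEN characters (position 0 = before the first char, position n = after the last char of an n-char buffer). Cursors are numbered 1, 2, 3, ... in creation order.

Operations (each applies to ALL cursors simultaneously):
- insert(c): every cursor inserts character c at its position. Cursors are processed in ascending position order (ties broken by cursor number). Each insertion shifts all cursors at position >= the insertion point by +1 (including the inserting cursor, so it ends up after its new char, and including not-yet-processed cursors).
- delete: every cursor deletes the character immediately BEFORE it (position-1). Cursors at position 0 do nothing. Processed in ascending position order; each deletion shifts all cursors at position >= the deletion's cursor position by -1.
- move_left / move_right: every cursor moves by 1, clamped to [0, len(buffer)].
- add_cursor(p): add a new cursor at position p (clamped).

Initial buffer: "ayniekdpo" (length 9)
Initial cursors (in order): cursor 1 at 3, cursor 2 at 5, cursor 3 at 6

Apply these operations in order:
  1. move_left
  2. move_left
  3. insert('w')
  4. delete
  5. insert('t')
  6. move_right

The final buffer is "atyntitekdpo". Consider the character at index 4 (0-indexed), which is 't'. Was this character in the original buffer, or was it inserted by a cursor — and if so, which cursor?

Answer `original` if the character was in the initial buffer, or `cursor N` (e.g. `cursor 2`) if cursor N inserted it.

Answer: cursor 2

Derivation:
After op 1 (move_left): buffer="ayniekdpo" (len 9), cursors c1@2 c2@4 c3@5, authorship .........
After op 2 (move_left): buffer="ayniekdpo" (len 9), cursors c1@1 c2@3 c3@4, authorship .........
After op 3 (insert('w')): buffer="awynwiwekdpo" (len 12), cursors c1@2 c2@5 c3@7, authorship .1..2.3.....
After op 4 (delete): buffer="ayniekdpo" (len 9), cursors c1@1 c2@3 c3@4, authorship .........
After op 5 (insert('t')): buffer="atyntitekdpo" (len 12), cursors c1@2 c2@5 c3@7, authorship .1..2.3.....
After op 6 (move_right): buffer="atyntitekdpo" (len 12), cursors c1@3 c2@6 c3@8, authorship .1..2.3.....
Authorship (.=original, N=cursor N): . 1 . . 2 . 3 . . . . .
Index 4: author = 2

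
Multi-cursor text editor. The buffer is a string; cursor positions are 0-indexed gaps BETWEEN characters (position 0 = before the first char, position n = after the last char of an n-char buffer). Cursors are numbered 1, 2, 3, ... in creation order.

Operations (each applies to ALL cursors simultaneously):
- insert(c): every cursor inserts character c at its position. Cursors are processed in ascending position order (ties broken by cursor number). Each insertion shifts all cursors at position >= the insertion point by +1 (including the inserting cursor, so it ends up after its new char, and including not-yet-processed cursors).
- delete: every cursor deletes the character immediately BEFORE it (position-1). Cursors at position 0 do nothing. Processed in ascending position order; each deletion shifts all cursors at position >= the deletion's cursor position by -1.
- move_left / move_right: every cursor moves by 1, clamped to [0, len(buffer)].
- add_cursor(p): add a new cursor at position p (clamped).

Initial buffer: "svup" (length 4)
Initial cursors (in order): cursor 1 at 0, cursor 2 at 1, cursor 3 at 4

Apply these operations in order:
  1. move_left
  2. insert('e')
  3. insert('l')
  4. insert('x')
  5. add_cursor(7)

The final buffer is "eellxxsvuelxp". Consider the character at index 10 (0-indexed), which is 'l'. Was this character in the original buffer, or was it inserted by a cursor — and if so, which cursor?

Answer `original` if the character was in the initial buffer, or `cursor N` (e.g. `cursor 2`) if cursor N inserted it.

Answer: cursor 3

Derivation:
After op 1 (move_left): buffer="svup" (len 4), cursors c1@0 c2@0 c3@3, authorship ....
After op 2 (insert('e')): buffer="eesvuep" (len 7), cursors c1@2 c2@2 c3@6, authorship 12...3.
After op 3 (insert('l')): buffer="eellsvuelp" (len 10), cursors c1@4 c2@4 c3@9, authorship 1212...33.
After op 4 (insert('x')): buffer="eellxxsvuelxp" (len 13), cursors c1@6 c2@6 c3@12, authorship 121212...333.
After op 5 (add_cursor(7)): buffer="eellxxsvuelxp" (len 13), cursors c1@6 c2@6 c4@7 c3@12, authorship 121212...333.
Authorship (.=original, N=cursor N): 1 2 1 2 1 2 . . . 3 3 3 .
Index 10: author = 3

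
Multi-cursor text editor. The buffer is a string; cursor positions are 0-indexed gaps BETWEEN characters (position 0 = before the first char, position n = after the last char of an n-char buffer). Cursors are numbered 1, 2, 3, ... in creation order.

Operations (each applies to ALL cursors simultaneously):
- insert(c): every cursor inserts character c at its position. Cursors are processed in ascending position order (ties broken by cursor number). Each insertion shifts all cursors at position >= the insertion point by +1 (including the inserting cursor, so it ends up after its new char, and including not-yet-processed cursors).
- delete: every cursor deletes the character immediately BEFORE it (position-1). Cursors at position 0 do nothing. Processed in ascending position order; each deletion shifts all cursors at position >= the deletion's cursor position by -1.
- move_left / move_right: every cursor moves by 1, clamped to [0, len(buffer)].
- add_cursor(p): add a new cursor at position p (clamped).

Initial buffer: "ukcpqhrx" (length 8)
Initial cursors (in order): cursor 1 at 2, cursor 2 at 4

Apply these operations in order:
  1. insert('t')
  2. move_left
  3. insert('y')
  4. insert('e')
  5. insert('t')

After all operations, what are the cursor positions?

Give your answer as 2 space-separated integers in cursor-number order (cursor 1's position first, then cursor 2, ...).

Answer: 5 11

Derivation:
After op 1 (insert('t')): buffer="uktcptqhrx" (len 10), cursors c1@3 c2@6, authorship ..1..2....
After op 2 (move_left): buffer="uktcptqhrx" (len 10), cursors c1@2 c2@5, authorship ..1..2....
After op 3 (insert('y')): buffer="ukytcpytqhrx" (len 12), cursors c1@3 c2@7, authorship ..11..22....
After op 4 (insert('e')): buffer="ukyetcpyetqhrx" (len 14), cursors c1@4 c2@9, authorship ..111..222....
After op 5 (insert('t')): buffer="ukyettcpyettqhrx" (len 16), cursors c1@5 c2@11, authorship ..1111..2222....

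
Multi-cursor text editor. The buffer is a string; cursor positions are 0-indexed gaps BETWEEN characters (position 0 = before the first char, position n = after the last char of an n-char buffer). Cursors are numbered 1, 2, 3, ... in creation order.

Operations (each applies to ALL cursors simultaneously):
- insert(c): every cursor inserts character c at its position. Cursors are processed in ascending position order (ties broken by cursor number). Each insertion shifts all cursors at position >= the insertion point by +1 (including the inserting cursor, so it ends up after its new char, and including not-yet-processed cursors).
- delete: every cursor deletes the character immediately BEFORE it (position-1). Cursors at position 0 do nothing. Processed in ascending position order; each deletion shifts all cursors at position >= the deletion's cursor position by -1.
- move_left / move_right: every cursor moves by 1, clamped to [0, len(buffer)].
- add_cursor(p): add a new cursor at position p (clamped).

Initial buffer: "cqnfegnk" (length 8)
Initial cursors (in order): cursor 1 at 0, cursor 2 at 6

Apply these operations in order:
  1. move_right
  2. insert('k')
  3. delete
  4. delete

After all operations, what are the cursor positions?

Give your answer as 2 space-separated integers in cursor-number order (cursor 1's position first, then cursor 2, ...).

Answer: 0 5

Derivation:
After op 1 (move_right): buffer="cqnfegnk" (len 8), cursors c1@1 c2@7, authorship ........
After op 2 (insert('k')): buffer="ckqnfegnkk" (len 10), cursors c1@2 c2@9, authorship .1......2.
After op 3 (delete): buffer="cqnfegnk" (len 8), cursors c1@1 c2@7, authorship ........
After op 4 (delete): buffer="qnfegk" (len 6), cursors c1@0 c2@5, authorship ......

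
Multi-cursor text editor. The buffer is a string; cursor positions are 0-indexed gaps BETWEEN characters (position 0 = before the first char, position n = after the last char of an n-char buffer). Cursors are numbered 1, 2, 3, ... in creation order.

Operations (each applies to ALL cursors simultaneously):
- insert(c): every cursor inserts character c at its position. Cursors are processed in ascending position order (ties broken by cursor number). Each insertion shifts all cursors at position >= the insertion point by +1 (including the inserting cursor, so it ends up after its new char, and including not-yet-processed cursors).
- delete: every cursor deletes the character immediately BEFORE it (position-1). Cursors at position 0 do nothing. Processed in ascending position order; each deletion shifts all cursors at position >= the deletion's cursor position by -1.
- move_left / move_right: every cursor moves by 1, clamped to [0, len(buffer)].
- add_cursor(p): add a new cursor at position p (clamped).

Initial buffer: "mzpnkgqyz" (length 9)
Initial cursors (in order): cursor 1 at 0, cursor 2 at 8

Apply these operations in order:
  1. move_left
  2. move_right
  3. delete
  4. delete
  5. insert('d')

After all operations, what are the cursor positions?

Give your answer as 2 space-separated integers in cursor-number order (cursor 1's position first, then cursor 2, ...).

Answer: 1 7

Derivation:
After op 1 (move_left): buffer="mzpnkgqyz" (len 9), cursors c1@0 c2@7, authorship .........
After op 2 (move_right): buffer="mzpnkgqyz" (len 9), cursors c1@1 c2@8, authorship .........
After op 3 (delete): buffer="zpnkgqz" (len 7), cursors c1@0 c2@6, authorship .......
After op 4 (delete): buffer="zpnkgz" (len 6), cursors c1@0 c2@5, authorship ......
After op 5 (insert('d')): buffer="dzpnkgdz" (len 8), cursors c1@1 c2@7, authorship 1.....2.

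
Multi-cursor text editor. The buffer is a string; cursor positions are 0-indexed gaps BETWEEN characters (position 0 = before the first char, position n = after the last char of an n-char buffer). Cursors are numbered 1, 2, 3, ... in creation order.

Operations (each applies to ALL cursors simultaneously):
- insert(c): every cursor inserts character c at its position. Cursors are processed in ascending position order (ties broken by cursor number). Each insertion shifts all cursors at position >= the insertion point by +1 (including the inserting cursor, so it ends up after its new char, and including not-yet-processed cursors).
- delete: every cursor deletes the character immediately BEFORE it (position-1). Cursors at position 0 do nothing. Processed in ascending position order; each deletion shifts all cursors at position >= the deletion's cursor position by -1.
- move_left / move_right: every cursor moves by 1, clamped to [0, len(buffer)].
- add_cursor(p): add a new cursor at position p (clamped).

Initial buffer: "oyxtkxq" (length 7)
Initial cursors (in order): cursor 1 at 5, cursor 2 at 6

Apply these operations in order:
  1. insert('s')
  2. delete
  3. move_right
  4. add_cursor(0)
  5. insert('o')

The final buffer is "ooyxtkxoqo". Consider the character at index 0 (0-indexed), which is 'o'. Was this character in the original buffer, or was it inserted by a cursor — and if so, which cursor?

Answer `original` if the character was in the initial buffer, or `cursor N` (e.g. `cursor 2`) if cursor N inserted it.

After op 1 (insert('s')): buffer="oyxtksxsq" (len 9), cursors c1@6 c2@8, authorship .....1.2.
After op 2 (delete): buffer="oyxtkxq" (len 7), cursors c1@5 c2@6, authorship .......
After op 3 (move_right): buffer="oyxtkxq" (len 7), cursors c1@6 c2@7, authorship .......
After op 4 (add_cursor(0)): buffer="oyxtkxq" (len 7), cursors c3@0 c1@6 c2@7, authorship .......
After op 5 (insert('o')): buffer="ooyxtkxoqo" (len 10), cursors c3@1 c1@8 c2@10, authorship 3......1.2
Authorship (.=original, N=cursor N): 3 . . . . . . 1 . 2
Index 0: author = 3

Answer: cursor 3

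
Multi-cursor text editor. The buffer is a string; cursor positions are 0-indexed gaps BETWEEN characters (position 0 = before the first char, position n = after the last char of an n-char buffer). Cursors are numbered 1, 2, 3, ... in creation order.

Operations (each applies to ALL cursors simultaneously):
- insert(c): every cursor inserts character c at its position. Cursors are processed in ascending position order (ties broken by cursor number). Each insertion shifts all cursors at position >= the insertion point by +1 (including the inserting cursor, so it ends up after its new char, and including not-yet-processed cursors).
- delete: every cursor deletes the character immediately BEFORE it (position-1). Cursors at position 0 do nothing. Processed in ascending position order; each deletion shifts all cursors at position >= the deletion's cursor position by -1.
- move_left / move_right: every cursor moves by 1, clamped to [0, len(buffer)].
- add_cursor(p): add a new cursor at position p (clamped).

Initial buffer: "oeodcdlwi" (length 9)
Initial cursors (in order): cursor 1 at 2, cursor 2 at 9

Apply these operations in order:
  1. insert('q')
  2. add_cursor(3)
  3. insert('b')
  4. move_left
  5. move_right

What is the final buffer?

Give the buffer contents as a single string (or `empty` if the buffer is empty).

After op 1 (insert('q')): buffer="oeqodcdlwiq" (len 11), cursors c1@3 c2@11, authorship ..1.......2
After op 2 (add_cursor(3)): buffer="oeqodcdlwiq" (len 11), cursors c1@3 c3@3 c2@11, authorship ..1.......2
After op 3 (insert('b')): buffer="oeqbbodcdlwiqb" (len 14), cursors c1@5 c3@5 c2@14, authorship ..113.......22
After op 4 (move_left): buffer="oeqbbodcdlwiqb" (len 14), cursors c1@4 c3@4 c2@13, authorship ..113.......22
After op 5 (move_right): buffer="oeqbbodcdlwiqb" (len 14), cursors c1@5 c3@5 c2@14, authorship ..113.......22

Answer: oeqbbodcdlwiqb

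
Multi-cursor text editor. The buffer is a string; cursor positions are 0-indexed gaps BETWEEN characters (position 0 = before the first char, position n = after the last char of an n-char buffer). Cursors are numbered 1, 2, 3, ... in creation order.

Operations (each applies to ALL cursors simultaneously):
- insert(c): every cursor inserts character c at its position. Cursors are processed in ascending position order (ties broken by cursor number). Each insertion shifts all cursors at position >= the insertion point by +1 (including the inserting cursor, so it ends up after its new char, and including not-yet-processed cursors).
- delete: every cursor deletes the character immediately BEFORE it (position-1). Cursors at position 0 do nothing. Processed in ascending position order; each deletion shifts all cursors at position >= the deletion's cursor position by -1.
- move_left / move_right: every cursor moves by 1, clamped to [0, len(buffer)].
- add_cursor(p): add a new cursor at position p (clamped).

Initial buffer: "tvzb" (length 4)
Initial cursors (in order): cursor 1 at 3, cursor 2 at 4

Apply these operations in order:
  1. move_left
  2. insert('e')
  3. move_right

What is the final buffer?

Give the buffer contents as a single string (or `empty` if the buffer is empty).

Answer: tvezeb

Derivation:
After op 1 (move_left): buffer="tvzb" (len 4), cursors c1@2 c2@3, authorship ....
After op 2 (insert('e')): buffer="tvezeb" (len 6), cursors c1@3 c2@5, authorship ..1.2.
After op 3 (move_right): buffer="tvezeb" (len 6), cursors c1@4 c2@6, authorship ..1.2.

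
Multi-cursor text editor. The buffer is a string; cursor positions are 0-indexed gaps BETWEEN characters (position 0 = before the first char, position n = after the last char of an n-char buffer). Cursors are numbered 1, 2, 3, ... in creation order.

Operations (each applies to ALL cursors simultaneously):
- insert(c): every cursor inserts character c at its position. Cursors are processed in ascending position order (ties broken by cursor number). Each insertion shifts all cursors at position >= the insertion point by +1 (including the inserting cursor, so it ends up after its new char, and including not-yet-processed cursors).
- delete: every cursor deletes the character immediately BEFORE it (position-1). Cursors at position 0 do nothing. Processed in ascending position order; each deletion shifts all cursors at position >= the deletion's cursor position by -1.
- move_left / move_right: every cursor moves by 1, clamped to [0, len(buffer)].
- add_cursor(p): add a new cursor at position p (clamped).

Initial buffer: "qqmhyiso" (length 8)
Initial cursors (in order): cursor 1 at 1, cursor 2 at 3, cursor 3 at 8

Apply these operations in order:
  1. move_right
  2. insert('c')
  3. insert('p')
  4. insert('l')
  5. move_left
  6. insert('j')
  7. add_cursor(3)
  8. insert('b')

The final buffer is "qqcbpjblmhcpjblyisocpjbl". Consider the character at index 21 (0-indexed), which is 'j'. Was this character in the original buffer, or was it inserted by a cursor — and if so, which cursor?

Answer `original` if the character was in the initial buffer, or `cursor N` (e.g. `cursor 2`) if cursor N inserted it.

After op 1 (move_right): buffer="qqmhyiso" (len 8), cursors c1@2 c2@4 c3@8, authorship ........
After op 2 (insert('c')): buffer="qqcmhcyisoc" (len 11), cursors c1@3 c2@6 c3@11, authorship ..1..2....3
After op 3 (insert('p')): buffer="qqcpmhcpyisocp" (len 14), cursors c1@4 c2@8 c3@14, authorship ..11..22....33
After op 4 (insert('l')): buffer="qqcplmhcplyisocpl" (len 17), cursors c1@5 c2@10 c3@17, authorship ..111..222....333
After op 5 (move_left): buffer="qqcplmhcplyisocpl" (len 17), cursors c1@4 c2@9 c3@16, authorship ..111..222....333
After op 6 (insert('j')): buffer="qqcpjlmhcpjlyisocpjl" (len 20), cursors c1@5 c2@11 c3@19, authorship ..1111..2222....3333
After op 7 (add_cursor(3)): buffer="qqcpjlmhcpjlyisocpjl" (len 20), cursors c4@3 c1@5 c2@11 c3@19, authorship ..1111..2222....3333
After op 8 (insert('b')): buffer="qqcbpjblmhcpjblyisocpjbl" (len 24), cursors c4@4 c1@7 c2@14 c3@23, authorship ..141111..22222....33333
Authorship (.=original, N=cursor N): . . 1 4 1 1 1 1 . . 2 2 2 2 2 . . . . 3 3 3 3 3
Index 21: author = 3

Answer: cursor 3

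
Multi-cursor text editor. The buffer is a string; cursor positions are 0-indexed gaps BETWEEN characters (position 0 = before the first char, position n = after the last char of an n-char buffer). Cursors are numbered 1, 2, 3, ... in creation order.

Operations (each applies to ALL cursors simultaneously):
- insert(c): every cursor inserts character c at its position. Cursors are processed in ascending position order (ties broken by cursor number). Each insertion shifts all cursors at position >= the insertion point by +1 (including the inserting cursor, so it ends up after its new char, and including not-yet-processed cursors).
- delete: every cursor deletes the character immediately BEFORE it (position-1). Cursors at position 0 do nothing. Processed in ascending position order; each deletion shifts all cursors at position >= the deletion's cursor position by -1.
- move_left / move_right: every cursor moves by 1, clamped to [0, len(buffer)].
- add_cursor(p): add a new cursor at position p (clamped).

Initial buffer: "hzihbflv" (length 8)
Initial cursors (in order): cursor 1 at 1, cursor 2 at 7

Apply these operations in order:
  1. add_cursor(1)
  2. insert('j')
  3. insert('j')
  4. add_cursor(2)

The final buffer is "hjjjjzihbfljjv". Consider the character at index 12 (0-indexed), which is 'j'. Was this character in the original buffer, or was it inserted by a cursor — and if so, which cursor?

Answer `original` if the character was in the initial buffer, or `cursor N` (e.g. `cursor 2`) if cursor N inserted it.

After op 1 (add_cursor(1)): buffer="hzihbflv" (len 8), cursors c1@1 c3@1 c2@7, authorship ........
After op 2 (insert('j')): buffer="hjjzihbfljv" (len 11), cursors c1@3 c3@3 c2@10, authorship .13......2.
After op 3 (insert('j')): buffer="hjjjjzihbfljjv" (len 14), cursors c1@5 c3@5 c2@13, authorship .1313......22.
After op 4 (add_cursor(2)): buffer="hjjjjzihbfljjv" (len 14), cursors c4@2 c1@5 c3@5 c2@13, authorship .1313......22.
Authorship (.=original, N=cursor N): . 1 3 1 3 . . . . . . 2 2 .
Index 12: author = 2

Answer: cursor 2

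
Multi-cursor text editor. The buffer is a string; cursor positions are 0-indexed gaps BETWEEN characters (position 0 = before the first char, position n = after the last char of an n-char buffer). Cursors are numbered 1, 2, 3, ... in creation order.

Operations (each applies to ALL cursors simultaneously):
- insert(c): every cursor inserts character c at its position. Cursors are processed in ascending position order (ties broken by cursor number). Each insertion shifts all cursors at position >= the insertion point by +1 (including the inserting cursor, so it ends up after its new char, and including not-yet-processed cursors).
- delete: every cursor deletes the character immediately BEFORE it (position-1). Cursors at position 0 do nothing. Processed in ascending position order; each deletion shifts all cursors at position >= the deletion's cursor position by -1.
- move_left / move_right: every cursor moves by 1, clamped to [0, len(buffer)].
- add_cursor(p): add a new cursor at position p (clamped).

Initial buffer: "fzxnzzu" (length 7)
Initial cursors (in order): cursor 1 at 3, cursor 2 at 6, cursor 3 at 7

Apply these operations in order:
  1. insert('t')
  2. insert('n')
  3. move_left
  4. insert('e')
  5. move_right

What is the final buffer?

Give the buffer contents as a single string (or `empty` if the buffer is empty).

Answer: fzxtennzztenuten

Derivation:
After op 1 (insert('t')): buffer="fzxtnzztut" (len 10), cursors c1@4 c2@8 c3@10, authorship ...1...2.3
After op 2 (insert('n')): buffer="fzxtnnzztnutn" (len 13), cursors c1@5 c2@10 c3@13, authorship ...11...22.33
After op 3 (move_left): buffer="fzxtnnzztnutn" (len 13), cursors c1@4 c2@9 c3@12, authorship ...11...22.33
After op 4 (insert('e')): buffer="fzxtennzztenuten" (len 16), cursors c1@5 c2@11 c3@15, authorship ...111...222.333
After op 5 (move_right): buffer="fzxtennzztenuten" (len 16), cursors c1@6 c2@12 c3@16, authorship ...111...222.333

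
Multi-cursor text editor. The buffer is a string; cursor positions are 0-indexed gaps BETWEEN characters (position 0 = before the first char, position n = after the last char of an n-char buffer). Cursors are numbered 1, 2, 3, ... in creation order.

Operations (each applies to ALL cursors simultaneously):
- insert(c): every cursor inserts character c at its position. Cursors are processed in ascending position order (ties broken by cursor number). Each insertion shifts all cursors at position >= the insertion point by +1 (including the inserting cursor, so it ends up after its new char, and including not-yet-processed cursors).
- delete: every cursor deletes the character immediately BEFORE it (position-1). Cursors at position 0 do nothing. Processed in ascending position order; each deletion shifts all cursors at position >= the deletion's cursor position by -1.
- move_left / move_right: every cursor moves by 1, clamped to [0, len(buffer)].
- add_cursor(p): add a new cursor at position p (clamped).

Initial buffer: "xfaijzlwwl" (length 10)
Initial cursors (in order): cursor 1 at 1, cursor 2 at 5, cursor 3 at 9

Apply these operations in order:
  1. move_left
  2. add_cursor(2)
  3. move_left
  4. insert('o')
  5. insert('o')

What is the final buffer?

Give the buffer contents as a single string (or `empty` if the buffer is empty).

Answer: ooxoofaooijzloowwl

Derivation:
After op 1 (move_left): buffer="xfaijzlwwl" (len 10), cursors c1@0 c2@4 c3@8, authorship ..........
After op 2 (add_cursor(2)): buffer="xfaijzlwwl" (len 10), cursors c1@0 c4@2 c2@4 c3@8, authorship ..........
After op 3 (move_left): buffer="xfaijzlwwl" (len 10), cursors c1@0 c4@1 c2@3 c3@7, authorship ..........
After op 4 (insert('o')): buffer="oxofaoijzlowwl" (len 14), cursors c1@1 c4@3 c2@6 c3@11, authorship 1.4..2....3...
After op 5 (insert('o')): buffer="ooxoofaooijzloowwl" (len 18), cursors c1@2 c4@5 c2@9 c3@15, authorship 11.44..22....33...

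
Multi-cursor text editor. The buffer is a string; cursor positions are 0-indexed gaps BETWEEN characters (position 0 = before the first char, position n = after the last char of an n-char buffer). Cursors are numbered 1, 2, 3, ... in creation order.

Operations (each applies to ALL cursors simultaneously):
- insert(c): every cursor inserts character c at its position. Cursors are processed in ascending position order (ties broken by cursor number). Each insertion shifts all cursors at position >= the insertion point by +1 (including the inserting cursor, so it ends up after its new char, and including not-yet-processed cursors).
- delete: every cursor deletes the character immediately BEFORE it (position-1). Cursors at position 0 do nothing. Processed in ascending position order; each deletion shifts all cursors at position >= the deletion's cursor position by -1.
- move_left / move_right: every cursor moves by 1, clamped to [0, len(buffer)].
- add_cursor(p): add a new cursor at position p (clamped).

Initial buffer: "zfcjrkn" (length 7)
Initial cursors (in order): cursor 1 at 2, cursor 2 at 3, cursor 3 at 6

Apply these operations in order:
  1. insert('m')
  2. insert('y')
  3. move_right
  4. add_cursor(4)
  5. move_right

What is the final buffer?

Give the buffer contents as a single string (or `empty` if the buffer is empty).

Answer: zfmycmyjrkmyn

Derivation:
After op 1 (insert('m')): buffer="zfmcmjrkmn" (len 10), cursors c1@3 c2@5 c3@9, authorship ..1.2...3.
After op 2 (insert('y')): buffer="zfmycmyjrkmyn" (len 13), cursors c1@4 c2@7 c3@12, authorship ..11.22...33.
After op 3 (move_right): buffer="zfmycmyjrkmyn" (len 13), cursors c1@5 c2@8 c3@13, authorship ..11.22...33.
After op 4 (add_cursor(4)): buffer="zfmycmyjrkmyn" (len 13), cursors c4@4 c1@5 c2@8 c3@13, authorship ..11.22...33.
After op 5 (move_right): buffer="zfmycmyjrkmyn" (len 13), cursors c4@5 c1@6 c2@9 c3@13, authorship ..11.22...33.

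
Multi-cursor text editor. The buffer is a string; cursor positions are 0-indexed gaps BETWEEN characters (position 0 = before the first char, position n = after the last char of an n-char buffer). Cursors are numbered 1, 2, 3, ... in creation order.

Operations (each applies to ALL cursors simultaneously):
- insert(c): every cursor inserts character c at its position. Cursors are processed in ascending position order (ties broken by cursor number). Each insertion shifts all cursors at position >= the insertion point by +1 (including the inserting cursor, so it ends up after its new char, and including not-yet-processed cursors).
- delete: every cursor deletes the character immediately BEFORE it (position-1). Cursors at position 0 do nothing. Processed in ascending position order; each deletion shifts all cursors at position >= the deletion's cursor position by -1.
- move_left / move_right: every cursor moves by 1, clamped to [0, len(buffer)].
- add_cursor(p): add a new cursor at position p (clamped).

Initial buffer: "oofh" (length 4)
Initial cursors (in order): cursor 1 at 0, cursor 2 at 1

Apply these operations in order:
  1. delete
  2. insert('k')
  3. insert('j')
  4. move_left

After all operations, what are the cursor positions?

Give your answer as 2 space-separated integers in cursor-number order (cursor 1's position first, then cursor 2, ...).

Answer: 3 3

Derivation:
After op 1 (delete): buffer="ofh" (len 3), cursors c1@0 c2@0, authorship ...
After op 2 (insert('k')): buffer="kkofh" (len 5), cursors c1@2 c2@2, authorship 12...
After op 3 (insert('j')): buffer="kkjjofh" (len 7), cursors c1@4 c2@4, authorship 1212...
After op 4 (move_left): buffer="kkjjofh" (len 7), cursors c1@3 c2@3, authorship 1212...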